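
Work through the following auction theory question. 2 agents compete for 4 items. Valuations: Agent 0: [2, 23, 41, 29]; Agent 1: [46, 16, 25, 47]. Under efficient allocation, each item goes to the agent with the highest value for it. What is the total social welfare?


Step 1: For each item, find the maximum value among all agents.
Step 2: Item 0 -> Agent 1 (value 46)
Step 3: Item 1 -> Agent 0 (value 23)
Step 4: Item 2 -> Agent 0 (value 41)
Step 5: Item 3 -> Agent 1 (value 47)
Step 6: Total welfare = 46 + 23 + 41 + 47 = 157

157


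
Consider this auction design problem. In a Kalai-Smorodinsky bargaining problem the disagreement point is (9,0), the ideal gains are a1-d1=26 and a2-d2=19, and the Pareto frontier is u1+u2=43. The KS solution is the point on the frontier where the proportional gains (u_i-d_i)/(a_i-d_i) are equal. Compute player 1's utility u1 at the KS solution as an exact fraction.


Step 1: At the KS point, (u1-d1)/r1 = (u2-d2)/r2 = t and u1+u2 = 43
Step 2: u1 = d1 + r1*t and u2 = d2 + r2*t, so (d1 + r1*t) + (d2 + r2*t) = 43
Step 3: t = (43 - 9 - 0)/(26 + 19) = 34/45
Step 4: u1 = d1 + r1*t = 9 + 26 * 34/45 = 1289/45
Step 5: (Check: u2 = d2 + r2*t = 646/45; u1+u2 = 1289/45 + 646/45 = 43, on the frontier.)

1289/45


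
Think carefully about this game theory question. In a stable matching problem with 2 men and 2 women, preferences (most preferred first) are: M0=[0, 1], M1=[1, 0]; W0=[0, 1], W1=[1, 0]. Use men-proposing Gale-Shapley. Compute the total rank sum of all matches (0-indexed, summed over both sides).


Step 1: Run Gale-Shapley (men propose, women hold best offer):
  M0 proposes to W0; she accepts
  M1 proposes to W1; she accepts
Step 2: Final matching: W0-M0, W1-M1
Step 3: 0-indexed ranks (man's rank of his match, then woman's): 0 + 0 + 0 + 0
Step 4: Total rank sum = 0

0


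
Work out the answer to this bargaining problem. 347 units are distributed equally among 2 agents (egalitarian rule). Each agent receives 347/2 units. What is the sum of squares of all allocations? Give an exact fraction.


Step 1: Each agent's share = 347/2
Step 2: Square of each share = (347/2)^2 = 120409/4
Step 3: Sum of squares = 2 * 120409/4 = 120409/2

120409/2


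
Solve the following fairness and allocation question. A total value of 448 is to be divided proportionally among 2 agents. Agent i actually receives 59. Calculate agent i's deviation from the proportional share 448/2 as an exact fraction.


Step 1: Proportional share = 448/2 = 224
Step 2: Agent's actual allocation = 59
Step 3: Excess = 59 - 224 = -165

-165


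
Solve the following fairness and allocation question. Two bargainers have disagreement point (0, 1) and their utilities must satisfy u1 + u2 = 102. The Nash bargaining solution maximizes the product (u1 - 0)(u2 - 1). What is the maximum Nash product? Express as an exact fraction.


Step 1: The Nash solution splits surplus symmetrically above the disagreement point
Step 2: u1 = (total + d1 - d2)/2 = (102 + 0 - 1)/2 = 101/2
Step 3: u2 = (total - d1 + d2)/2 = (102 - 0 + 1)/2 = 103/2
Step 4: Nash product = (101/2 - 0) * (103/2 - 1)
Step 5: = 101/2 * 101/2 = 10201/4

10201/4


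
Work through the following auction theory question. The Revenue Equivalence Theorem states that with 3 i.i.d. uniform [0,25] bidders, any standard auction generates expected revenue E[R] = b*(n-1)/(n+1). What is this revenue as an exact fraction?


Step 1: By Revenue Equivalence, expected revenue = b*(n-1)/(n+1)
Step 2: Substituting n = 3, b = 25
Step 3: Revenue = 25*(3-1)/(3+1) = 25*2/4
Step 4: Revenue = 50/4 = 25/2

25/2


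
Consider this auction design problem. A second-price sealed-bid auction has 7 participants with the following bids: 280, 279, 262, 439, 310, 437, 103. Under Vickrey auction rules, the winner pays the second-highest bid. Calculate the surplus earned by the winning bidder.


Step 1: Sort bids in descending order: 439, 437, 310, 280, 279, 262, 103
Step 2: The winning bid is the highest: 439
Step 3: The payment equals the second-highest bid: 437
Step 4: Surplus = winner's bid - payment = 439 - 437 = 2

2


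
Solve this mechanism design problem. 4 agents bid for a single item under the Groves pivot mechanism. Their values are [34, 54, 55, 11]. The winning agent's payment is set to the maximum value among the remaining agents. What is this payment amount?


Step 1: The efficient winner is agent 2 with value 55
Step 2: Other agents' values: [34, 54, 11]
Step 3: Pivot payment = max(others) = 54
Step 4: The winner pays 54

54


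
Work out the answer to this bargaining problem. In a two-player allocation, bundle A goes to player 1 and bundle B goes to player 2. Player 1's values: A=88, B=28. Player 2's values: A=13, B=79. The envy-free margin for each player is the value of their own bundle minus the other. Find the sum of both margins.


Step 1: Player 1's margin = v1(A) - v1(B) = 88 - 28 = 60
Step 2: Player 2's margin = v2(B) - v2(A) = 79 - 13 = 66
Step 3: Total margin = 60 + 66 = 126

126


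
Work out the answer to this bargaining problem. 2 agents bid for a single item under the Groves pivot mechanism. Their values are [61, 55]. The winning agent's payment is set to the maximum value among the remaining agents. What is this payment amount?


Step 1: The efficient winner is agent 0 with value 61
Step 2: Other agents' values: [55]
Step 3: Pivot payment = max(others) = 55
Step 4: The winner pays 55

55


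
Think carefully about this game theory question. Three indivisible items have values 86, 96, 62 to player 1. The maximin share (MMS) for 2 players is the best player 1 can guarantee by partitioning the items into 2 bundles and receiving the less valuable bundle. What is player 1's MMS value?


Step 1: Item values = 86, 96, 62
Step 2: Enumerate all 2-bundle partitions and take the smaller bundle:
  Partition 1: {86} vs {96,62} -> bundles 86, 158; min = 86
  Partition 2: {96} vs {86,62} -> bundles 96, 148; min = 96
  Partition 3: {62} vs {86,96} -> bundles 62, 182; min = 62
Step 3: MMS = max(86, 96, 62) = 96

96


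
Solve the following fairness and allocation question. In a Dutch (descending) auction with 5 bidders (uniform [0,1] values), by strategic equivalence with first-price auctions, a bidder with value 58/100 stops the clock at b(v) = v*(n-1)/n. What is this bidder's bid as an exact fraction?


Step 1: Dutch auctions are strategically equivalent to first-price auctions
Step 2: The equilibrium bid is b(v) = v*(n-1)/n
Step 3: b = 29/50 * 4/5
Step 4: b = 58/125

58/125


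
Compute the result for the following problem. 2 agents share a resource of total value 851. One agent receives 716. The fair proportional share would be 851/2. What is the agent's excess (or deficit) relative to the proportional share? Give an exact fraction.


Step 1: Proportional share = 851/2
Step 2: Agent's actual allocation = 716
Step 3: Excess = 716 - 851/2 = 581/2

581/2


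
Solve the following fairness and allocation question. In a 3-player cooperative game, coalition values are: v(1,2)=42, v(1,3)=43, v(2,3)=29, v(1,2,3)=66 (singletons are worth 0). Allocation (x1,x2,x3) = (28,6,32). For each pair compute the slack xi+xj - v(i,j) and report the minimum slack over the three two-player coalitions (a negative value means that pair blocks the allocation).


Step 1: Slack for coalition (1,2): x1+x2 - v12 = 34 - 42 = -8
Step 2: Slack for coalition (1,3): x1+x3 - v13 = 60 - 43 = 17
Step 3: Slack for coalition (2,3): x2+x3 - v23 = 38 - 29 = 9
Step 4: Minimum slack = min(-8, 17, 9) = -8, attained by (1,2); coalition (1,2) can block (slack < 0), so the allocation is not in the core

-8


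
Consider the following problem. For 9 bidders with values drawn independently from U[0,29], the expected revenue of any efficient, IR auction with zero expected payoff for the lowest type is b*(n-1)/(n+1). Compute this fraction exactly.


Step 1: By Revenue Equivalence, expected revenue = b*(n-1)/(n+1)
Step 2: Substituting n = 9, b = 29
Step 3: Revenue = 29*(9-1)/(9+1) = 29*8/10
Step 4: Revenue = 232/10 = 116/5

116/5


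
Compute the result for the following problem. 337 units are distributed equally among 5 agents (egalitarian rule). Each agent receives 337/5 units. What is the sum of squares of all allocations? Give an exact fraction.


Step 1: Each agent's share = 337/5
Step 2: Square of each share = (337/5)^2 = 113569/25
Step 3: Sum of squares = 5 * 113569/25 = 113569/5

113569/5


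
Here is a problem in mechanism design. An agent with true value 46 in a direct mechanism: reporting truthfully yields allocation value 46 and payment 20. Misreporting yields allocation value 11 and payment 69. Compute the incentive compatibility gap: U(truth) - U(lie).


Step 1: U(truth) = value - payment = 46 - 20 = 26
Step 2: U(lie) = allocation - payment = 11 - 69 = -58
Step 3: IC gap = 26 - (-58) = 84

84


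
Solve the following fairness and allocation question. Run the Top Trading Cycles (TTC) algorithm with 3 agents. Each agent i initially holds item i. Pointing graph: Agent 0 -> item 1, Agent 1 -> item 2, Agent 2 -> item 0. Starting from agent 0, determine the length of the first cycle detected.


Step 1: Trace the pointer graph from agent 0: 0 -> 1 -> 2 -> 0
Step 2: A cycle is detected when we revisit agent 0
Step 3: The cycle is: 0 -> 1 -> 2 -> 0
Step 4: Cycle length = 3

3


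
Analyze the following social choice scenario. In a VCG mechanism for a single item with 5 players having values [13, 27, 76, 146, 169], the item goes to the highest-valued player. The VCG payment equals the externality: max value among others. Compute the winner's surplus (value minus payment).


Step 1: The winner is the agent with the highest value: agent 4 with value 169
Step 2: Values of other agents: [13, 27, 76, 146]
Step 3: VCG payment = max of others' values = 146
Step 4: Surplus = 169 - 146 = 23

23


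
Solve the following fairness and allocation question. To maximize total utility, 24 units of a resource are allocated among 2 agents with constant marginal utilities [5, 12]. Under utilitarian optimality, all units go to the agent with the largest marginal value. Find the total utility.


Step 1: The marginal utilities are [5, 12]
Step 2: The highest marginal utility is 12
Step 3: All 24 units go to that agent
Step 4: Total utility = 12 * 24 = 288

288


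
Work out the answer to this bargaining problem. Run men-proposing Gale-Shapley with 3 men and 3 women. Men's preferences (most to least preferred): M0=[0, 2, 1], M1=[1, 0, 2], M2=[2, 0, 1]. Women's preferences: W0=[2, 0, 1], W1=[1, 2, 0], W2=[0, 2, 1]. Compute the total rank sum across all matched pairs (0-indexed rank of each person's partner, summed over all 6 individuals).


Step 1: Run Gale-Shapley (men propose, women hold best offer):
  M0 proposes to W0; she accepts
  M1 proposes to W1; she accepts
  M2 proposes to W2; she accepts
Step 2: Final matching: W0-M0, W1-M1, W2-M2
Step 3: 0-indexed ranks (man's rank of his match, then woman's): 0 + 1 + 0 + 0 + 0 + 1
Step 4: Total rank sum = 2

2


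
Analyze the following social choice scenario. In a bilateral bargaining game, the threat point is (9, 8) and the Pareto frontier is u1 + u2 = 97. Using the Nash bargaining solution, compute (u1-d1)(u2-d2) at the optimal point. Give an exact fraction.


Step 1: The Nash solution splits surplus symmetrically above the disagreement point
Step 2: u1 = (total + d1 - d2)/2 = (97 + 9 - 8)/2 = 49
Step 3: u2 = (total - d1 + d2)/2 = (97 - 9 + 8)/2 = 48
Step 4: Nash product = (49 - 9) * (48 - 8)
Step 5: = 40 * 40 = 1600

1600


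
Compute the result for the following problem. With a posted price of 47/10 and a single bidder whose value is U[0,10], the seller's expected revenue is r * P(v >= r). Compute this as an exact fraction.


Step 1: Posted price r = 47/10, value support [0,10]
Step 2: P(v >= r) = (10 - 47/10)/10 = 53/100
Step 3: Expected revenue = r * P(v >= r) = 47/10 * 53/100
Step 4: Revenue = 2491/1000

2491/1000


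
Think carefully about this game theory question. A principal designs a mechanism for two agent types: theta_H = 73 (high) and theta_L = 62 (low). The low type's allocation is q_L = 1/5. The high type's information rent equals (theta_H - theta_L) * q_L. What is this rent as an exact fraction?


Step 1: theta_H - theta_L = 73 - 62 = 11
Step 2: Information rent = (theta_H - theta_L) * q_L
Step 3: = 11 * 1/5
Step 4: = 11/5

11/5


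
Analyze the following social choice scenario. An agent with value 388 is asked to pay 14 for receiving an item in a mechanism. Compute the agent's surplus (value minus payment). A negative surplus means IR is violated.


Step 1: Surplus = value - payment = 388 - 14 = 374
Step 2: IR is satisfied (surplus >= 0)

374


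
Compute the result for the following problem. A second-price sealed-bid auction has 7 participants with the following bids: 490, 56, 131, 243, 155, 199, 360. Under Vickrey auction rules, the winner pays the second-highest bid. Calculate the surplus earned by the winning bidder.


Step 1: Sort bids in descending order: 490, 360, 243, 199, 155, 131, 56
Step 2: The winning bid is the highest: 490
Step 3: The payment equals the second-highest bid: 360
Step 4: Surplus = winner's bid - payment = 490 - 360 = 130

130


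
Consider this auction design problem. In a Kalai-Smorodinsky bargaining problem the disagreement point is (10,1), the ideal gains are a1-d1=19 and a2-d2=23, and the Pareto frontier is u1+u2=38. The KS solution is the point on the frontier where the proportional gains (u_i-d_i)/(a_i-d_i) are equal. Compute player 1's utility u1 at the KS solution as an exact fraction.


Step 1: At the KS point, (u1-d1)/r1 = (u2-d2)/r2 = t and u1+u2 = 38
Step 2: u1 = d1 + r1*t and u2 = d2 + r2*t, so (d1 + r1*t) + (d2 + r2*t) = 38
Step 3: t = (38 - 10 - 1)/(19 + 23) = 27/42 = 9/14
Step 4: u1 = d1 + r1*t = 10 + 19 * 9/14 = 311/14
Step 5: (Check: u2 = d2 + r2*t = 221/14; u1+u2 = 311/14 + 221/14 = 38, on the frontier.)

311/14


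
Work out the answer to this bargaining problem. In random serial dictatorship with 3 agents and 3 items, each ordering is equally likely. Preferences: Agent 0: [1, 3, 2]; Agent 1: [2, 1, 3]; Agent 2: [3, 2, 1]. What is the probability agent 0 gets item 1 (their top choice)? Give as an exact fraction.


Step 1: Agent 0 wants item 1
Step 2: There are 6 possible orderings of agents
Step 3: In 6 orderings, agent 0 gets item 1
Step 4: Probability = 6/6 = 1

1


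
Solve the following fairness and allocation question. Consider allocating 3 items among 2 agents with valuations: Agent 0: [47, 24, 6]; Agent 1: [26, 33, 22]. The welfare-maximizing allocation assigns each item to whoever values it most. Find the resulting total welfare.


Step 1: For each item, find the maximum value among all agents.
Step 2: Item 0 -> Agent 0 (value 47)
Step 3: Item 1 -> Agent 1 (value 33)
Step 4: Item 2 -> Agent 1 (value 22)
Step 5: Total welfare = 47 + 33 + 22 = 102

102


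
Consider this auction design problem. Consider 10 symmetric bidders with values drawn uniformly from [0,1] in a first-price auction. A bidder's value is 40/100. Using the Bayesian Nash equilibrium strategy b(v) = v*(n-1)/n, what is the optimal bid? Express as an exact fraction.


Step 1: The symmetric BNE bidding function is b(v) = v * (n-1) / n
Step 2: Substitute v = 2/5 and n = 10
Step 3: b = 2/5 * 9/10
Step 4: b = 9/25

9/25


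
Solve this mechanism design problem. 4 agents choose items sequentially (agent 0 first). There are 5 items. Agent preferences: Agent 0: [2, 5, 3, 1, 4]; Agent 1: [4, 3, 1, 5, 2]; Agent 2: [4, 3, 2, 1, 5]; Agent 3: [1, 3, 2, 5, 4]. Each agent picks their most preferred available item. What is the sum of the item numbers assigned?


Step 1: Agent 0 picks item 2
Step 2: Agent 1 picks item 4
Step 3: Agent 2 picks item 3
Step 4: Agent 3 picks item 1
Step 5: Sum = 2 + 4 + 3 + 1 = 10

10


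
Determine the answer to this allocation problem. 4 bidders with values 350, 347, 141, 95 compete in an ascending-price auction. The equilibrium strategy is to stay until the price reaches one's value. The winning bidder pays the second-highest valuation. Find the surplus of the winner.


Step 1: Identify the highest value: 350
Step 2: Identify the second-highest value: 347
Step 3: The final price = second-highest value = 347
Step 4: Surplus = 350 - 347 = 3

3


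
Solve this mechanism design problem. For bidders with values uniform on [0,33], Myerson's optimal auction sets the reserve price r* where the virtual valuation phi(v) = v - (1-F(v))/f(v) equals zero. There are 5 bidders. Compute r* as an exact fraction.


Step 1: For U[0,33], F(v) = v/33 and f(v) = 1/33
Step 2: phi(v) = v - (1 - v/33)/(1/33) = v - (33 - v) = 2v - 33
Step 3: Set phi(r*) = 0: 2r* - 33 = 0
Step 4: r* = 33/2 (the number of bidders n = 5 does not enter)

33/2


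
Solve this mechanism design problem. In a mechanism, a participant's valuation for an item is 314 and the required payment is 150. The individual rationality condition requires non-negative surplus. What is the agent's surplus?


Step 1: Surplus = value - payment = 314 - 150 = 164
Step 2: IR is satisfied (surplus >= 0)

164


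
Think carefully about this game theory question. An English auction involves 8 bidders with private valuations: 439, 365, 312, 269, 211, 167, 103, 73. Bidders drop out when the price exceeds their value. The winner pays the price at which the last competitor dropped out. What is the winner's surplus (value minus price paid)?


Step 1: Identify the highest value: 439
Step 2: Identify the second-highest value: 365
Step 3: The final price = second-highest value = 365
Step 4: Surplus = 439 - 365 = 74

74


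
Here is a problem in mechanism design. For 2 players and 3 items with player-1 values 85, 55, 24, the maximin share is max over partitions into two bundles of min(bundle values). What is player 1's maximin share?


Step 1: Item values = 85, 55, 24
Step 2: Enumerate all 2-bundle partitions and take the smaller bundle:
  Partition 1: {85} vs {55,24} -> bundles 85, 79; min = 79
  Partition 2: {55} vs {85,24} -> bundles 55, 109; min = 55
  Partition 3: {24} vs {85,55} -> bundles 24, 140; min = 24
Step 3: MMS = max(79, 55, 24) = 79

79


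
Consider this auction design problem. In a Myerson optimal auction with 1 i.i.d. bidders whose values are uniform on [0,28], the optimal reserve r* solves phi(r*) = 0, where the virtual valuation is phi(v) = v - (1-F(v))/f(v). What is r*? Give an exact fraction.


Step 1: For U[0,28], F(v) = v/28 and f(v) = 1/28
Step 2: phi(v) = v - (1 - v/28)/(1/28) = v - (28 - v) = 2v - 28
Step 3: Set phi(r*) = 0: 2r* - 28 = 0
Step 4: r* = 28/2 = 14 (the number of bidders n = 1 does not enter)

14


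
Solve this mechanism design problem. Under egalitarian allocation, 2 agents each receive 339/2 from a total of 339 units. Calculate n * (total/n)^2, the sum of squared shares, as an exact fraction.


Step 1: Each agent's share = 339/2
Step 2: Square of each share = (339/2)^2 = 114921/4
Step 3: Sum of squares = 2 * 114921/4 = 114921/2

114921/2


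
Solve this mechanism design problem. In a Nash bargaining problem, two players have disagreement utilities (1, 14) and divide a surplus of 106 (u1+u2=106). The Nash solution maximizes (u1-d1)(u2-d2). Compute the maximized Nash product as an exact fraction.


Step 1: The Nash solution splits surplus symmetrically above the disagreement point
Step 2: u1 = (total + d1 - d2)/2 = (106 + 1 - 14)/2 = 93/2
Step 3: u2 = (total - d1 + d2)/2 = (106 - 1 + 14)/2 = 119/2
Step 4: Nash product = (93/2 - 1) * (119/2 - 14)
Step 5: = 91/2 * 91/2 = 8281/4

8281/4


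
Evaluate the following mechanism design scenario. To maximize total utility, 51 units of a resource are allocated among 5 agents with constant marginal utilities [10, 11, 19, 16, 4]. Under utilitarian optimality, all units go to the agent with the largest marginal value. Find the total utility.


Step 1: The marginal utilities are [10, 11, 19, 16, 4]
Step 2: The highest marginal utility is 19
Step 3: All 51 units go to that agent
Step 4: Total utility = 19 * 51 = 969

969


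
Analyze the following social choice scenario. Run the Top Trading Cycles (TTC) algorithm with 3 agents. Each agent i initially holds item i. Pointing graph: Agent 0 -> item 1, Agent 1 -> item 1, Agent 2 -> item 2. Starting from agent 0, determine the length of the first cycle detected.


Step 1: Trace the pointer graph from agent 0: 0 -> 1 -> 1
Step 2: A cycle is detected when we revisit agent 1
Step 3: The cycle is: 1 -> 1
Step 4: Cycle length = 1

1


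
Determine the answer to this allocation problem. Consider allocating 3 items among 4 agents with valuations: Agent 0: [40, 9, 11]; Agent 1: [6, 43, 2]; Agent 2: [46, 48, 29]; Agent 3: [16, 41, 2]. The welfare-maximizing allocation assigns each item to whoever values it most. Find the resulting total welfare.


Step 1: For each item, find the maximum value among all agents.
Step 2: Item 0 -> Agent 2 (value 46)
Step 3: Item 1 -> Agent 2 (value 48)
Step 4: Item 2 -> Agent 2 (value 29)
Step 5: Total welfare = 46 + 48 + 29 = 123

123


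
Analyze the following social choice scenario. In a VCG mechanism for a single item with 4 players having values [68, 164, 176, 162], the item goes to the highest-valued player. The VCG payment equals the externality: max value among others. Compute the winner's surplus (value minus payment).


Step 1: The winner is the agent with the highest value: agent 2 with value 176
Step 2: Values of other agents: [68, 164, 162]
Step 3: VCG payment = max of others' values = 164
Step 4: Surplus = 176 - 164 = 12

12


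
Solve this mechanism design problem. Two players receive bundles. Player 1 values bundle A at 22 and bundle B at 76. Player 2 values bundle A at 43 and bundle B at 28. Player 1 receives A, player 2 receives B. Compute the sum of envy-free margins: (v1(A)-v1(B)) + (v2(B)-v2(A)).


Step 1: Player 1's margin = v1(A) - v1(B) = 22 - 76 = -54
Step 2: Player 2's margin = v2(B) - v2(A) = 28 - 43 = -15
Step 3: Total margin = -54 + -15 = -69

-69


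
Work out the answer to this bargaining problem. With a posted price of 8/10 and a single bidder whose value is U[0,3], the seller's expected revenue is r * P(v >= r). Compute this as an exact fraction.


Step 1: Posted price r = 4/5, value support [0,3]
Step 2: P(v >= r) = (3 - 4/5)/3 = 11/15
Step 3: Expected revenue = r * P(v >= r) = 4/5 * 11/15
Step 4: Revenue = 44/75

44/75


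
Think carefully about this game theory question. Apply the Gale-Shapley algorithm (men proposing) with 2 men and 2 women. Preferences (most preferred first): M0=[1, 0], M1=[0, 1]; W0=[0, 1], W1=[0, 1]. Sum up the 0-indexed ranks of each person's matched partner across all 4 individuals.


Step 1: Run Gale-Shapley (men propose, women hold best offer):
  M0 proposes to W1; she accepts
  M1 proposes to W0; she accepts
Step 2: Final matching: W0-M1, W1-M0
Step 3: 0-indexed ranks (man's rank of his match, then woman's): 0 + 1 + 0 + 0
Step 4: Total rank sum = 1

1


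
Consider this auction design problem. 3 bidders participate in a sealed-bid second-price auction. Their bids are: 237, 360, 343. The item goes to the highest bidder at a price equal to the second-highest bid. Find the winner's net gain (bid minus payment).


Step 1: Sort bids in descending order: 360, 343, 237
Step 2: The winning bid is the highest: 360
Step 3: The payment equals the second-highest bid: 343
Step 4: Surplus = winner's bid - payment = 360 - 343 = 17

17


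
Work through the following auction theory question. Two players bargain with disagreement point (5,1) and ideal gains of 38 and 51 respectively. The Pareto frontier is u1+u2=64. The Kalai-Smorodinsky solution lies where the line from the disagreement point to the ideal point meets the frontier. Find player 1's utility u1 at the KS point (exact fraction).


Step 1: At the KS point, (u1-d1)/r1 = (u2-d2)/r2 = t and u1+u2 = 64
Step 2: u1 = d1 + r1*t and u2 = d2 + r2*t, so (d1 + r1*t) + (d2 + r2*t) = 64
Step 3: t = (64 - 5 - 1)/(38 + 51) = 58/89
Step 4: u1 = d1 + r1*t = 5 + 38 * 58/89 = 2649/89
Step 5: (Check: u2 = d2 + r2*t = 3047/89; u1+u2 = 2649/89 + 3047/89 = 64, on the frontier.)

2649/89


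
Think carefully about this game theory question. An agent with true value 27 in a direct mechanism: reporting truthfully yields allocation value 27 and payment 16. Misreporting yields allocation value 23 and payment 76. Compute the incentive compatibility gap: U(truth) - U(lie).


Step 1: U(truth) = value - payment = 27 - 16 = 11
Step 2: U(lie) = allocation - payment = 23 - 76 = -53
Step 3: IC gap = 11 - (-53) = 64

64


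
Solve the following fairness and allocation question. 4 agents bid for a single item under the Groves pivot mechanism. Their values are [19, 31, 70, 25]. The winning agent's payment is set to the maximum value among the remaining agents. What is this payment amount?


Step 1: The efficient winner is agent 2 with value 70
Step 2: Other agents' values: [19, 31, 25]
Step 3: Pivot payment = max(others) = 31
Step 4: The winner pays 31

31


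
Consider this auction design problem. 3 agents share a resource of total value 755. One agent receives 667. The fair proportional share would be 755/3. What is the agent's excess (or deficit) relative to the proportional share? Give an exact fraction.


Step 1: Proportional share = 755/3
Step 2: Agent's actual allocation = 667
Step 3: Excess = 667 - 755/3 = 1246/3

1246/3


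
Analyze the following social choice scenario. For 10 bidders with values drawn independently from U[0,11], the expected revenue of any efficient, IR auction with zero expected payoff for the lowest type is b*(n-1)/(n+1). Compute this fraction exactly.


Step 1: By Revenue Equivalence, expected revenue = b*(n-1)/(n+1)
Step 2: Substituting n = 10, b = 11
Step 3: Revenue = 11*(10-1)/(10+1) = 11*9/11
Step 4: Revenue = 99/11 = 9

9


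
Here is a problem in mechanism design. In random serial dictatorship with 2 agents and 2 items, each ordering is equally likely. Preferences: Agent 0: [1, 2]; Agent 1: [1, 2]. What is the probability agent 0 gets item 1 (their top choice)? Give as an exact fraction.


Step 1: Agent 0 wants item 1
Step 2: There are 2 possible orderings of agents
Step 3: In 1 orderings, agent 0 gets item 1
Step 4: Probability = 1/2

1/2


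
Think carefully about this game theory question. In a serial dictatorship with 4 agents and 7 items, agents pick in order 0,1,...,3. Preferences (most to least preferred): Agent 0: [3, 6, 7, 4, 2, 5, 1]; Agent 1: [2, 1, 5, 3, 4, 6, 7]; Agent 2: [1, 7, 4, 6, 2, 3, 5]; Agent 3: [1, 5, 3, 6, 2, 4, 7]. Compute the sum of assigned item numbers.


Step 1: Agent 0 picks item 3
Step 2: Agent 1 picks item 2
Step 3: Agent 2 picks item 1
Step 4: Agent 3 picks item 5
Step 5: Sum = 3 + 2 + 1 + 5 = 11

11


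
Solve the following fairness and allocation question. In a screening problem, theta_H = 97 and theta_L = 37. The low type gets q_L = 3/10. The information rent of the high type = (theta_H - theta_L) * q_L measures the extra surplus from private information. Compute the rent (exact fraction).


Step 1: theta_H - theta_L = 97 - 37 = 60
Step 2: Information rent = (theta_H - theta_L) * q_L
Step 3: = 60 * 3/10
Step 4: = 18

18


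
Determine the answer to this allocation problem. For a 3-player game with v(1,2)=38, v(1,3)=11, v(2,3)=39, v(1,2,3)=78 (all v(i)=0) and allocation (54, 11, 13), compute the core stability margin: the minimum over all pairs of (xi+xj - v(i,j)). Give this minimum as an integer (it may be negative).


Step 1: Slack for coalition (1,2): x1+x2 - v12 = 65 - 38 = 27
Step 2: Slack for coalition (1,3): x1+x3 - v13 = 67 - 11 = 56
Step 3: Slack for coalition (2,3): x2+x3 - v23 = 24 - 39 = -15
Step 4: Minimum slack = min(27, 56, -15) = -15, attained by (2,3); coalition (2,3) can block (slack < 0), so the allocation is not in the core

-15


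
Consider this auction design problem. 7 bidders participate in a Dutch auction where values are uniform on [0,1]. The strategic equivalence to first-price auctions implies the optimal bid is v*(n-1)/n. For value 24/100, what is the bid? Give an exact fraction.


Step 1: Dutch auctions are strategically equivalent to first-price auctions
Step 2: The equilibrium bid is b(v) = v*(n-1)/n
Step 3: b = 6/25 * 6/7
Step 4: b = 36/175

36/175


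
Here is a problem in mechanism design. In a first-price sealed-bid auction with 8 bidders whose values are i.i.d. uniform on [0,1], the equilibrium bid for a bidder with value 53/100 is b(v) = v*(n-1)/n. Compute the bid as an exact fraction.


Step 1: The symmetric BNE bidding function is b(v) = v * (n-1) / n
Step 2: Substitute v = 53/100 and n = 8
Step 3: b = 53/100 * 7/8
Step 4: b = 371/800

371/800


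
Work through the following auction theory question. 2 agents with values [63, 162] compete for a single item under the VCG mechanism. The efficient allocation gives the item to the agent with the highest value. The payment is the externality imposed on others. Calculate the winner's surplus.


Step 1: The winner is the agent with the highest value: agent 1 with value 162
Step 2: Values of other agents: [63]
Step 3: VCG payment = max of others' values = 63
Step 4: Surplus = 162 - 63 = 99

99


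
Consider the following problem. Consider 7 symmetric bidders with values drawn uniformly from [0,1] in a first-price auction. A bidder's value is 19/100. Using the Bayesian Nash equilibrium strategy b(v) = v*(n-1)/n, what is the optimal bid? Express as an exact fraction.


Step 1: The symmetric BNE bidding function is b(v) = v * (n-1) / n
Step 2: Substitute v = 19/100 and n = 7
Step 3: b = 19/100 * 6/7
Step 4: b = 57/350

57/350


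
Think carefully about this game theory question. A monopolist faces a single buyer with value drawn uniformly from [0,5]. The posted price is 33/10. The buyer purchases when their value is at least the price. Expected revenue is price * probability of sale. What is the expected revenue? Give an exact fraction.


Step 1: Posted price r = 33/10, value support [0,5]
Step 2: P(v >= r) = (5 - 33/10)/5 = 17/50
Step 3: Expected revenue = r * P(v >= r) = 33/10 * 17/50
Step 4: Revenue = 561/500

561/500


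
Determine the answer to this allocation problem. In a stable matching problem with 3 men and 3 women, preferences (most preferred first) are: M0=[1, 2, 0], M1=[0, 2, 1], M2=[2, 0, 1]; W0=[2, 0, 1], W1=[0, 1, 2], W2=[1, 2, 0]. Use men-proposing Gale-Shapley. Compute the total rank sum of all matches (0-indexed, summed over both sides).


Step 1: Run Gale-Shapley (men propose, women hold best offer):
  M0 proposes to W1; she accepts
  M1 proposes to W0; she accepts
  M2 proposes to W2; she accepts
Step 2: Final matching: W0-M1, W1-M0, W2-M2
Step 3: 0-indexed ranks (man's rank of his match, then woman's): 0 + 2 + 0 + 0 + 0 + 1
Step 4: Total rank sum = 3

3


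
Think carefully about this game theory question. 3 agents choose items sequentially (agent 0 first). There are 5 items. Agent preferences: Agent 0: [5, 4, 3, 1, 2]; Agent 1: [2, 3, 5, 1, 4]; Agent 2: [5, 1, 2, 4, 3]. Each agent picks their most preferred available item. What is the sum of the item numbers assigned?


Step 1: Agent 0 picks item 5
Step 2: Agent 1 picks item 2
Step 3: Agent 2 picks item 1
Step 4: Sum = 5 + 2 + 1 = 8

8


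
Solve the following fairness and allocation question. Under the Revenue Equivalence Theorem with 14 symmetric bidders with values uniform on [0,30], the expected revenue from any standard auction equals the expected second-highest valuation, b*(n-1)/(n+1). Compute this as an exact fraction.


Step 1: By Revenue Equivalence, expected revenue = b*(n-1)/(n+1)
Step 2: Substituting n = 14, b = 30
Step 3: Revenue = 30*(14-1)/(14+1) = 30*13/15
Step 4: Revenue = 390/15 = 26

26


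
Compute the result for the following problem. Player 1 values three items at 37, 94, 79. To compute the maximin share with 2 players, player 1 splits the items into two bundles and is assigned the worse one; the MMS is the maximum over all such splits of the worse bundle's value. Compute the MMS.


Step 1: Item values = 37, 94, 79
Step 2: Enumerate all 2-bundle partitions and take the smaller bundle:
  Partition 1: {37} vs {94,79} -> bundles 37, 173; min = 37
  Partition 2: {94} vs {37,79} -> bundles 94, 116; min = 94
  Partition 3: {79} vs {37,94} -> bundles 79, 131; min = 79
Step 3: MMS = max(37, 94, 79) = 94

94


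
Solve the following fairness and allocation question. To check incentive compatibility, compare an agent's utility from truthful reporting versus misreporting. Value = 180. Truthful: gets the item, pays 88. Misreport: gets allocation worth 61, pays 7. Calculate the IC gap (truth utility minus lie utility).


Step 1: U(truth) = value - payment = 180 - 88 = 92
Step 2: U(lie) = allocation - payment = 61 - 7 = 54
Step 3: IC gap = 92 - 54 = 38

38


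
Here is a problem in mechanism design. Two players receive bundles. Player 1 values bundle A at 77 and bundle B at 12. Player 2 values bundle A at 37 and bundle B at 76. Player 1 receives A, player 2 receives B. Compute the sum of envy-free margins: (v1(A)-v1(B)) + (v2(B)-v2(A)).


Step 1: Player 1's margin = v1(A) - v1(B) = 77 - 12 = 65
Step 2: Player 2's margin = v2(B) - v2(A) = 76 - 37 = 39
Step 3: Total margin = 65 + 39 = 104

104


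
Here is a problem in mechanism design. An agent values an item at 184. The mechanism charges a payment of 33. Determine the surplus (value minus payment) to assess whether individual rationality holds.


Step 1: Surplus = value - payment = 184 - 33 = 151
Step 2: IR is satisfied (surplus >= 0)

151


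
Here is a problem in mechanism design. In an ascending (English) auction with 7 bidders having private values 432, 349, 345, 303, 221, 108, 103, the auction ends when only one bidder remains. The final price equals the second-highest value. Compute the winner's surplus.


Step 1: Identify the highest value: 432
Step 2: Identify the second-highest value: 349
Step 3: The final price = second-highest value = 349
Step 4: Surplus = 432 - 349 = 83

83


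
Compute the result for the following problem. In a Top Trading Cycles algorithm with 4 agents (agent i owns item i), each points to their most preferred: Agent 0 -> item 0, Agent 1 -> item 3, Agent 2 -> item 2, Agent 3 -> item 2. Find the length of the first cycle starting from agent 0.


Step 1: Trace the pointer graph from agent 0: 0 -> 0
Step 2: A cycle is detected when we revisit agent 0
Step 3: The cycle is: 0 -> 0
Step 4: Cycle length = 1

1


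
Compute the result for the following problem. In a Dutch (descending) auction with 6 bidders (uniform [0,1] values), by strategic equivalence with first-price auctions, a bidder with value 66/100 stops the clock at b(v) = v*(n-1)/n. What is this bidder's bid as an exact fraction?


Step 1: Dutch auctions are strategically equivalent to first-price auctions
Step 2: The equilibrium bid is b(v) = v*(n-1)/n
Step 3: b = 33/50 * 5/6
Step 4: b = 11/20

11/20


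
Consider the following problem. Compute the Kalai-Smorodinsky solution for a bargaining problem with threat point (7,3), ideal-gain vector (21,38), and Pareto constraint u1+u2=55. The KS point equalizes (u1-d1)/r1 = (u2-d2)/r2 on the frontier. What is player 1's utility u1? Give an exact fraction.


Step 1: At the KS point, (u1-d1)/r1 = (u2-d2)/r2 = t and u1+u2 = 55
Step 2: u1 = d1 + r1*t and u2 = d2 + r2*t, so (d1 + r1*t) + (d2 + r2*t) = 55
Step 3: t = (55 - 7 - 3)/(21 + 38) = 45/59
Step 4: u1 = d1 + r1*t = 7 + 21 * 45/59 = 1358/59
Step 5: (Check: u2 = d2 + r2*t = 1887/59; u1+u2 = 1358/59 + 1887/59 = 55, on the frontier.)

1358/59


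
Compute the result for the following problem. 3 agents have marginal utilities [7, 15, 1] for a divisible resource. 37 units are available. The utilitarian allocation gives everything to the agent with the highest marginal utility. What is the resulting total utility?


Step 1: The marginal utilities are [7, 15, 1]
Step 2: The highest marginal utility is 15
Step 3: All 37 units go to that agent
Step 4: Total utility = 15 * 37 = 555

555


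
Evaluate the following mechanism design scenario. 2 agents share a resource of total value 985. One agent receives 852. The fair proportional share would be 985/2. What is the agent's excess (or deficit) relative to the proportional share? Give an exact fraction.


Step 1: Proportional share = 985/2
Step 2: Agent's actual allocation = 852
Step 3: Excess = 852 - 985/2 = 719/2

719/2


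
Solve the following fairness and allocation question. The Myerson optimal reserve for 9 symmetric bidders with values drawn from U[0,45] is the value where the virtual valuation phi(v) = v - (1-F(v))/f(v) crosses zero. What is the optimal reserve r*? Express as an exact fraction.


Step 1: For U[0,45], F(v) = v/45 and f(v) = 1/45
Step 2: phi(v) = v - (1 - v/45)/(1/45) = v - (45 - v) = 2v - 45
Step 3: Set phi(r*) = 0: 2r* - 45 = 0
Step 4: r* = 45/2 (the number of bidders n = 9 does not enter)

45/2


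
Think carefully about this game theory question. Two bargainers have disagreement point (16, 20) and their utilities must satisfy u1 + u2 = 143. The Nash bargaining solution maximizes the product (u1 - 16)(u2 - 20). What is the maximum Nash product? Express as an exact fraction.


Step 1: The Nash solution splits surplus symmetrically above the disagreement point
Step 2: u1 = (total + d1 - d2)/2 = (143 + 16 - 20)/2 = 139/2
Step 3: u2 = (total - d1 + d2)/2 = (143 - 16 + 20)/2 = 147/2
Step 4: Nash product = (139/2 - 16) * (147/2 - 20)
Step 5: = 107/2 * 107/2 = 11449/4

11449/4


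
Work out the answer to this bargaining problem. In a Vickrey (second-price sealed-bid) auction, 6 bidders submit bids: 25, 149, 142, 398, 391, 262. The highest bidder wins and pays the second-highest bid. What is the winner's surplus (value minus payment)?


Step 1: Sort bids in descending order: 398, 391, 262, 149, 142, 25
Step 2: The winning bid is the highest: 398
Step 3: The payment equals the second-highest bid: 391
Step 4: Surplus = winner's bid - payment = 398 - 391 = 7

7


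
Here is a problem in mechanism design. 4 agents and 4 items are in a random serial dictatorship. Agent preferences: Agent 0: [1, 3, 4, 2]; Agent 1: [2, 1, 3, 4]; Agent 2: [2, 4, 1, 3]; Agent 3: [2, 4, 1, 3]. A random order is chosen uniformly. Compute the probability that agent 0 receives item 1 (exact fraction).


Step 1: Agent 0 wants item 1
Step 2: There are 24 possible orderings of agents
Step 3: In 16 orderings, agent 0 gets item 1
Step 4: Probability = 16/24 = 2/3

2/3


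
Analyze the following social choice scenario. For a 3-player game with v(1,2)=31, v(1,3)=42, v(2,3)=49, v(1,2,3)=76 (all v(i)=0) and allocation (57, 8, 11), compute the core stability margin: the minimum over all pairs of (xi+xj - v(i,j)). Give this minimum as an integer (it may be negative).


Step 1: Slack for coalition (1,2): x1+x2 - v12 = 65 - 31 = 34
Step 2: Slack for coalition (1,3): x1+x3 - v13 = 68 - 42 = 26
Step 3: Slack for coalition (2,3): x2+x3 - v23 = 19 - 49 = -30
Step 4: Minimum slack = min(34, 26, -30) = -30, attained by (2,3); coalition (2,3) can block (slack < 0), so the allocation is not in the core

-30


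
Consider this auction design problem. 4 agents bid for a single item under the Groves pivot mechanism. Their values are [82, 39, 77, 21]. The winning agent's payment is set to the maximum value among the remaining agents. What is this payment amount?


Step 1: The efficient winner is agent 0 with value 82
Step 2: Other agents' values: [39, 77, 21]
Step 3: Pivot payment = max(others) = 77
Step 4: The winner pays 77

77


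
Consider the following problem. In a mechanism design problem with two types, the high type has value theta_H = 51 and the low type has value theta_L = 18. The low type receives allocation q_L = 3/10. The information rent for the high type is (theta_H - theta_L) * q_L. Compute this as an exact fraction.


Step 1: theta_H - theta_L = 51 - 18 = 33
Step 2: Information rent = (theta_H - theta_L) * q_L
Step 3: = 33 * 3/10
Step 4: = 99/10

99/10
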